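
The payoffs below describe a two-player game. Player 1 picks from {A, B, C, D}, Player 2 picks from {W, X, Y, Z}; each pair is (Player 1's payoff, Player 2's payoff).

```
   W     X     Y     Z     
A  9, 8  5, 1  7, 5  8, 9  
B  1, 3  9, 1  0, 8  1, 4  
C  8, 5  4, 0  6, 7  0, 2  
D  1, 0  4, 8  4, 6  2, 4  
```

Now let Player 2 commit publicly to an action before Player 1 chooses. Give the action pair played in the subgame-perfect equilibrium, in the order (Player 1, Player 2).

Work backward from Player 1's decision.
- W → Player 1 plays A (best of 9, 1, 8, 1); Player 2 gets 8.
- X → Player 1 plays B (best of 5, 9, 4, 4); Player 2 gets 1.
- Y → Player 1 plays A (best of 7, 0, 6, 4); Player 2 gets 5.
- Z → Player 1 plays A (best of 8, 1, 0, 2); Player 2 gets 9.
Among 8, 1, 5, 9, the best is 9 at Z. Subgame-perfect outcome: (A, Z) with payoffs (8, 9).

(A, Z)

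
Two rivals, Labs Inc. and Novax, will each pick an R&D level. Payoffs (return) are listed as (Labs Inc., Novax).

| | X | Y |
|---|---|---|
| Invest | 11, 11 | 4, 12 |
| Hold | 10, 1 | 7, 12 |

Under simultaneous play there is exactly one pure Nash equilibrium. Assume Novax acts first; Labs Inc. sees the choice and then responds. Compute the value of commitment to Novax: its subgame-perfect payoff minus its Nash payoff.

Work backward from Labs Inc.'s decision.
- X: BR = Invest, leader payoff 11.
- Y: BR = Hold, leader payoff 12.
Novax's induced payoffs are 11, 12, so Novax commits to Y. Subgame-perfect outcome: (Hold, Y) with payoffs (7, 12).
Under simultaneous play:
Labs Inc.'s best replies: X→Invest; Y→Hold.
Novax's best replies: Invest→Y; Hold→Y.
Only (Hold, Y) has each player best-responding; Nash payoffs (7, 12).
Novax's commitment gain: 12 − 12 = 0.

0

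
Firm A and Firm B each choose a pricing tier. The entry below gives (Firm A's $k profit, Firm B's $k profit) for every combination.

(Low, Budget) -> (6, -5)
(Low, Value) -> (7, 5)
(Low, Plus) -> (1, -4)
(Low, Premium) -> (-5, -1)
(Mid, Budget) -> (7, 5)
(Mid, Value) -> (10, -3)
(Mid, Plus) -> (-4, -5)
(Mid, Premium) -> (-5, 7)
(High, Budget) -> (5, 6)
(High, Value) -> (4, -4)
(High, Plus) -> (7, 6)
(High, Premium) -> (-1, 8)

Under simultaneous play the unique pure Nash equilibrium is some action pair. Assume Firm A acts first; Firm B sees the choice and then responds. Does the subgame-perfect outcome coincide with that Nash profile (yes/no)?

Solve by backward induction (Firm A leads).
- Low: Firm B compares -5, 5, -4, -1 and picks Value; Firm A would get 7.
- Mid: Firm B compares 5, -3, -5, 7 and picks Premium; Firm A would get -5.
- High: Firm B compares 6, -4, 6, 8 and picks Premium; Firm A would get -1.
Maximizing over 7, -5, -1, Firm A chooses Low. Subgame-perfect outcome: (Low, Value) with payoffs (7, 5).
For the simultaneous game, intersect best replies.
Firm A's best replies: Budget→Mid; Value→Mid; Plus→High; Premium→High.
Firm B's best replies: Low→Value; Mid→Premium; High→Premium.
Only (High, Premium) has each player best-responding; Nash payoffs (-1, 8).
Sequential outcome (Low, Value) differs from the Nash profile (High, Premium).

no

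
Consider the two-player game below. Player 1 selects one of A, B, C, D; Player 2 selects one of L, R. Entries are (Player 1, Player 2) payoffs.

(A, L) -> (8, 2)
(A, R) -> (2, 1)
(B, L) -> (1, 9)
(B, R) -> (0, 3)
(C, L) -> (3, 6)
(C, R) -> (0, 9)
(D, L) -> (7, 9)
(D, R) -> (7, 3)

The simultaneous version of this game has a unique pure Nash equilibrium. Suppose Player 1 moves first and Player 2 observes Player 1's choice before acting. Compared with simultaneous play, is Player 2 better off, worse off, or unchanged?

unchanged

Player 2 best-responds to each possible Player 1 move:
- A: BR = L, leader payoff 8.
- B: BR = L, leader payoff 1.
- C: BR = R, leader payoff 0.
- D: BR = L, leader payoff 7.
Player 1's induced payoffs are 8, 1, 0, 7, so Player 1 commits to A. Subgame-perfect outcome: (A, L) with payoffs (8, 2).
Now find the simultaneous Nash equilibrium.
Player 1's best replies: L→A; R→D.
Player 2's best replies: A→L; B→L; C→R; D→L.
The unique mutual best reply is (A, L), giving (8, 2).
Player 2 earns 2 sequentially versus 2 at the Nash outcome: unchanged.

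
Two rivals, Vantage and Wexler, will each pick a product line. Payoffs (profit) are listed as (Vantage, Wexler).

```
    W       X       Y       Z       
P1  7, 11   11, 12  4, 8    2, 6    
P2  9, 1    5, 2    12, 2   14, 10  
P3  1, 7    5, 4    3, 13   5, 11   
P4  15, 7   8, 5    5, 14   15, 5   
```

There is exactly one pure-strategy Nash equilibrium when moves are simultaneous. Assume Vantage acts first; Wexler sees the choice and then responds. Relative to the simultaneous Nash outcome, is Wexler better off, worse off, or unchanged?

worse off

Solve by backward induction (Vantage leads).
- P1 → Wexler plays X (best of 11, 12, 8, 6); Vantage gets 11.
- P2 → Wexler plays Z (best of 1, 2, 2, 10); Vantage gets 14.
- P3 → Wexler plays Y (best of 7, 4, 13, 11); Vantage gets 3.
- P4 → Wexler plays Y (best of 7, 5, 14, 5); Vantage gets 5.
Among 11, 14, 3, 5, the best is 14 at P2. Subgame-perfect outcome: (P2, Z) with payoffs (14, 10).
Under simultaneous play:
Vantage's best replies: W→P4; X→P1; Y→P2; Z→P4.
Wexler's best replies: P1→X; P2→Z; P3→Y; P4→Y.
Only (P1, X) has each player best-responding; Nash payoffs (11, 12).
Wexler earns 10 sequentially versus 12 at the Nash outcome: worse off.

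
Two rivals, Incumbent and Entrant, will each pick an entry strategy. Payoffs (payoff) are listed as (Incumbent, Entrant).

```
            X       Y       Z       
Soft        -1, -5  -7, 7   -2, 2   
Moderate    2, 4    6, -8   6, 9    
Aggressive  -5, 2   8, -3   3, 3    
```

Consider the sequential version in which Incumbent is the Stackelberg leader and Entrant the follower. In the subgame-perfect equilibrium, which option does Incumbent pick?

Moderate

Entrant best-responds to each possible Incumbent move:
- Soft: BR = Y, leader payoff -7.
- Moderate: BR = Z, leader payoff 6.
- Aggressive: BR = Z, leader payoff 3.
Maximizing over -7, 6, 3, Incumbent chooses Moderate. Subgame-perfect outcome: (Moderate, Z) with payoffs (6, 9).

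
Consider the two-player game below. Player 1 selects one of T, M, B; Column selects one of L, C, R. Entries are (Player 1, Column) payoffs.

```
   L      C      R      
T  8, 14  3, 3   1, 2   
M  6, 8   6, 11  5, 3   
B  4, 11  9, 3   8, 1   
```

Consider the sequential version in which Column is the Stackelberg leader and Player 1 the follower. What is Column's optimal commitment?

Work backward from Player 1's decision.
- L: Player 1 compares 8, 6, 4 and picks T; Column would get 14.
- C: Player 1 compares 3, 6, 9 and picks B; Column would get 3.
- R: Player 1 compares 1, 5, 8 and picks B; Column would get 1.
Maximizing over 14, 3, 1, Column chooses L. Subgame-perfect outcome: (T, L) with payoffs (8, 14).

L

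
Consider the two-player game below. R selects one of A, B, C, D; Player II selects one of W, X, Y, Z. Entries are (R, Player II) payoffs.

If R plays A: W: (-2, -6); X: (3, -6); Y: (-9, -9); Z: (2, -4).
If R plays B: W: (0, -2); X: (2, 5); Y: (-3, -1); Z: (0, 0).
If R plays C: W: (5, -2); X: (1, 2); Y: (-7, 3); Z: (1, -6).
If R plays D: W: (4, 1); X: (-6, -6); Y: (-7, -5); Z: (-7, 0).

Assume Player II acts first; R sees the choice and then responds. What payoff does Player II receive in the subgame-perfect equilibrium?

Backward induction with Player II moving first.
- W → R plays C (best of -2, 0, 5, 4); Player II gets -2.
- X → R plays A (best of 3, 2, 1, -6); Player II gets -6.
- Y → R plays B (best of -9, -3, -7, -7); Player II gets -1.
- Z → R plays A (best of 2, 0, 1, -7); Player II gets -4.
Maximizing over -2, -6, -1, -4, Player II chooses Y. Subgame-perfect outcome: (B, Y) with payoffs (-3, -1).

-1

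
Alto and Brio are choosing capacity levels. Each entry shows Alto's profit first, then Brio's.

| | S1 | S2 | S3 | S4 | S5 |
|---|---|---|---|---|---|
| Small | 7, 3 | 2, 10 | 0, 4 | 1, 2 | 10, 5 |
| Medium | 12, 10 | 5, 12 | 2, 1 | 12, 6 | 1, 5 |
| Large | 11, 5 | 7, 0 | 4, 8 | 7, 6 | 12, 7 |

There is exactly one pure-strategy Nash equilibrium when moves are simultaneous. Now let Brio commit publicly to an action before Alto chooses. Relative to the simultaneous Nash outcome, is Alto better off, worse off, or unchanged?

Alto best-responds to each possible Brio move:
- S1: BR = Medium, leader payoff 10.
- S2: BR = Large, leader payoff 0.
- S3: BR = Large, leader payoff 8.
- S4: BR = Medium, leader payoff 6.
- S5: BR = Large, leader payoff 7.
Among 10, 0, 8, 6, 7, the best is 10 at S1. Subgame-perfect outcome: (Medium, S1) with payoffs (12, 10).
Now find the simultaneous Nash equilibrium.
Alto's best replies: S1→Medium; S2→Large; S3→Large; S4→Medium; S5→Large.
Brio's best replies: Small→S2; Medium→S2; Large→S3.
Only (Large, S3) has each player best-responding; Nash payoffs (4, 8).
Alto earns 12 sequentially versus 4 at the Nash outcome: better off.

better off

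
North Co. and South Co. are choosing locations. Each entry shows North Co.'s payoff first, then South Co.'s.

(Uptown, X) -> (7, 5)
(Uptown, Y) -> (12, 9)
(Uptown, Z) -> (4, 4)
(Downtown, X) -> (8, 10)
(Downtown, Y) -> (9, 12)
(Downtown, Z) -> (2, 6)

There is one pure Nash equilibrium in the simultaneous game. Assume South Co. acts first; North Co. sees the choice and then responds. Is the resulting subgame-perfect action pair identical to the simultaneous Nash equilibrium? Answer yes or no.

no

Backward induction with South Co. moving first.
- X: BR = Downtown, leader payoff 10.
- Y: BR = Uptown, leader payoff 9.
- Z: BR = Uptown, leader payoff 4.
Maximizing over 10, 9, 4, South Co. chooses X. Subgame-perfect outcome: (Downtown, X) with payoffs (8, 10).
Under simultaneous play:
North Co.'s best replies: X→Downtown; Y→Uptown; Z→Uptown.
South Co.'s best replies: Uptown→Y; Downtown→Y.
Only (Uptown, Y) has each player best-responding; Nash payoffs (12, 9).
Sequential outcome (Downtown, X) differs from the Nash profile (Uptown, Y).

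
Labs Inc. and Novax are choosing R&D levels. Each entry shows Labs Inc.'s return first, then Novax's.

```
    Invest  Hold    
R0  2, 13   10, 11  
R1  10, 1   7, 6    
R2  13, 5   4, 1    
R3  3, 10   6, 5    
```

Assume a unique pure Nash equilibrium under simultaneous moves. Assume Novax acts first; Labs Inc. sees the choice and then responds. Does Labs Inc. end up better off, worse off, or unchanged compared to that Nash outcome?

worse off

Labs Inc. best-responds to each possible Novax move:
- Invest → Labs Inc. plays R2 (best of 2, 10, 13, 3); Novax gets 5.
- Hold → Labs Inc. plays R0 (best of 10, 7, 4, 6); Novax gets 11.
Novax's induced payoffs are 5, 11, so Novax commits to Hold. Subgame-perfect outcome: (R0, Hold) with payoffs (10, 11).
Now find the simultaneous Nash equilibrium.
Labs Inc.'s best replies: Invest→R2; Hold→R0.
Novax's best replies: R0→Invest; R1→Hold; R2→Invest; R3→Invest.
The unique mutual best reply is (R2, Invest), giving (13, 5).
Labs Inc. earns 10 sequentially versus 13 at the Nash outcome: worse off.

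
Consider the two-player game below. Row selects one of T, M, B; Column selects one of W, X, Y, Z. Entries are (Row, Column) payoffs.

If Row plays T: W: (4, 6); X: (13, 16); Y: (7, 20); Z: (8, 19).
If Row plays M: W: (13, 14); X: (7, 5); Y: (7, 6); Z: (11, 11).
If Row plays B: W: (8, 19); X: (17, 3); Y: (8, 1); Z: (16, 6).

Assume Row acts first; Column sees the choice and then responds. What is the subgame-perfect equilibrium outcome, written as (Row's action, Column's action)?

(M, W)

Solve by backward induction (Row leads).
- T: Column compares 6, 16, 20, 19 and picks Y; Row would get 7.
- M: Column compares 14, 5, 6, 11 and picks W; Row would get 13.
- B: Column compares 19, 3, 1, 6 and picks W; Row would get 8.
Row's induced payoffs are 7, 13, 8, so Row commits to M. Subgame-perfect outcome: (M, W) with payoffs (13, 14).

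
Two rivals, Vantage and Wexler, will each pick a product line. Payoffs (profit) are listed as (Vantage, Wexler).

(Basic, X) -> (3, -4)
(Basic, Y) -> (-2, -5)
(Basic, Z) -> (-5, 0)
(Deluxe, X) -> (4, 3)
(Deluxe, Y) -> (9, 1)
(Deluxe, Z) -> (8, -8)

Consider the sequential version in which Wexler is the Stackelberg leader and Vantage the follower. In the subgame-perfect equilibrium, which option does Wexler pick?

Vantage best-responds to each possible Wexler move:
- X → Vantage plays Deluxe (best of 3, 4); Wexler gets 3.
- Y → Vantage plays Deluxe (best of -2, 9); Wexler gets 1.
- Z → Vantage plays Deluxe (best of -5, 8); Wexler gets -8.
Maximizing over 3, 1, -8, Wexler chooses X. Subgame-perfect outcome: (Deluxe, X) with payoffs (4, 3).

X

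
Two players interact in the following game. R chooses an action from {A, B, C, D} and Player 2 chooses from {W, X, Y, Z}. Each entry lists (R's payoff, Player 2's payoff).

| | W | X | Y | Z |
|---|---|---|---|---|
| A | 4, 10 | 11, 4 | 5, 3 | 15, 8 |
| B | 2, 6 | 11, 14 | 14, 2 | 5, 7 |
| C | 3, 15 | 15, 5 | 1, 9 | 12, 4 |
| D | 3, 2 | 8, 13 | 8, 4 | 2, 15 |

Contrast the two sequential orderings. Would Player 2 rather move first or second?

second

If R leads: Player 2's best replies are A→W, B→X, C→W, D→Z; R's induced payoffs 4, 11, 3, 2; outcome (B, X), payoffs (11, 14).
If Player 2 leads: R's best replies are W→A, X→C, Y→B, Z→A; Player 2's induced payoffs 10, 5, 2, 8; outcome (A, W), payoffs (4, 10).
Player 2 gets 10 moving first and 14 moving second, so Player 2 prefers to move second.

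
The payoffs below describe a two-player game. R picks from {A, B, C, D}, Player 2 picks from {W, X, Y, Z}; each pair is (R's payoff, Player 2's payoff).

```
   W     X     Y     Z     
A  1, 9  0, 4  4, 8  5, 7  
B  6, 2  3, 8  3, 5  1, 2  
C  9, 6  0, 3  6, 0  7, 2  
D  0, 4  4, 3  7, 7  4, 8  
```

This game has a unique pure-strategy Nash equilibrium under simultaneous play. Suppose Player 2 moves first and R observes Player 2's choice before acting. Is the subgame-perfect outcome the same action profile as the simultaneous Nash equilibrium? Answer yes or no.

Backward induction with Player 2 moving first.
- W: BR = C, leader payoff 6.
- X: BR = D, leader payoff 3.
- Y: BR = D, leader payoff 7.
- Z: BR = C, leader payoff 2.
Among 6, 3, 7, 2, the best is 7 at Y. Subgame-perfect outcome: (D, Y) with payoffs (7, 7).
For the simultaneous game, intersect best replies.
R's best replies: W→C; X→D; Y→D; Z→C.
Player 2's best replies: A→W; B→X; C→W; D→Z.
Only (C, W) has each player best-responding; Nash payoffs (9, 6).
Sequential outcome (D, Y) differs from the Nash profile (C, W).

no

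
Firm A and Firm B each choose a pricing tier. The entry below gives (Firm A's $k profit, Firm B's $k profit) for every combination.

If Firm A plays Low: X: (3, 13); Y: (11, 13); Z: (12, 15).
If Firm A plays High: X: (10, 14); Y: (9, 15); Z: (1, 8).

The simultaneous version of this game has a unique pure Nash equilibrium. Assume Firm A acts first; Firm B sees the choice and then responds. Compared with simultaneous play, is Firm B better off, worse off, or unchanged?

Work backward from Firm B's decision.
- Low: Firm B compares 13, 13, 15 and picks Z; Firm A would get 12.
- High: Firm B compares 14, 15, 8 and picks Y; Firm A would get 9.
Among 12, 9, the best is 12 at Low. Subgame-perfect outcome: (Low, Z) with payoffs (12, 15).
Under simultaneous play:
Firm A's best replies: X→High; Y→Low; Z→Low.
Firm B's best replies: Low→Z; High→Y.
Only (Low, Z) has each player best-responding; Nash payoffs (12, 15).
Firm B earns 15 sequentially versus 15 at the Nash outcome: unchanged.

unchanged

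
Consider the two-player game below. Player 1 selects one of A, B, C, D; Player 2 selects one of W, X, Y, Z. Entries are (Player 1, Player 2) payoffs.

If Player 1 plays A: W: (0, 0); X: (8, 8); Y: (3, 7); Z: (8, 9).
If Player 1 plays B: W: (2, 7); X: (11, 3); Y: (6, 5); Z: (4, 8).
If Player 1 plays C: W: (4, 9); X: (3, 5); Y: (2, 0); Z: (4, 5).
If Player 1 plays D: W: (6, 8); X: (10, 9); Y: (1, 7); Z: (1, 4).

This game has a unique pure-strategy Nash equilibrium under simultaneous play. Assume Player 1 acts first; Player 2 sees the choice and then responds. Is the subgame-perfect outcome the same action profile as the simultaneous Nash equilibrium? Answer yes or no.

no

Solve by backward induction (Player 1 leads).
- A → Player 2 plays Z (best of 0, 8, 7, 9); Player 1 gets 8.
- B → Player 2 plays Z (best of 7, 3, 5, 8); Player 1 gets 4.
- C → Player 2 plays W (best of 9, 5, 0, 5); Player 1 gets 4.
- D → Player 2 plays X (best of 8, 9, 7, 4); Player 1 gets 10.
Maximizing over 8, 4, 4, 10, Player 1 chooses D. Subgame-perfect outcome: (D, X) with payoffs (10, 9).
Under simultaneous play:
Player 1's best replies: W→D; X→B; Y→B; Z→A.
Player 2's best replies: A→Z; B→Z; C→W; D→X.
Only (A, Z) has each player best-responding; Nash payoffs (8, 9).
Sequential outcome (D, X) differs from the Nash profile (A, Z).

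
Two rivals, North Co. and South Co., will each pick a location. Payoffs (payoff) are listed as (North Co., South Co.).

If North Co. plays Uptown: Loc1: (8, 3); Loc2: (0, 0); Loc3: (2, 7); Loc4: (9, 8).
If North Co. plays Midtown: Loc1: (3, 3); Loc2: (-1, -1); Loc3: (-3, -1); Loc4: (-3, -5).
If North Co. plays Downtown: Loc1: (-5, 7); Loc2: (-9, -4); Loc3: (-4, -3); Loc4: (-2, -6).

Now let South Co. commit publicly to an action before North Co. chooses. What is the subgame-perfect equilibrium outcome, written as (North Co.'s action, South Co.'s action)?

(Uptown, Loc4)

Solve by backward induction (South Co. leads).
- Loc1 → North Co. plays Uptown (best of 8, 3, -5); South Co. gets 3.
- Loc2 → North Co. plays Uptown (best of 0, -1, -9); South Co. gets 0.
- Loc3 → North Co. plays Uptown (best of 2, -3, -4); South Co. gets 7.
- Loc4 → North Co. plays Uptown (best of 9, -3, -2); South Co. gets 8.
Among 3, 0, 7, 8, the best is 8 at Loc4. Subgame-perfect outcome: (Uptown, Loc4) with payoffs (9, 8).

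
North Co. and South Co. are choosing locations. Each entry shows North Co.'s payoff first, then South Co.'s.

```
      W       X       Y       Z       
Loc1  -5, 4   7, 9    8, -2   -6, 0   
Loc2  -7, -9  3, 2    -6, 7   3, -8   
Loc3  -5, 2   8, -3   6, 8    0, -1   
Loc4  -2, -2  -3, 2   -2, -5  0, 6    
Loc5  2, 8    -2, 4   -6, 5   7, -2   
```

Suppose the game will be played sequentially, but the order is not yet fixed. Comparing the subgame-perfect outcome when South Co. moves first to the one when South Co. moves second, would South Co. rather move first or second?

If North Co. leads: South Co.'s best replies are Loc1→X, Loc2→Y, Loc3→Y, Loc4→Z, Loc5→W; North Co.'s induced payoffs 7, -6, 6, 0, 2; outcome (Loc1, X), payoffs (7, 9).
If South Co. leads: North Co.'s best replies are W→Loc5, X→Loc3, Y→Loc1, Z→Loc5; South Co.'s induced payoffs 8, -3, -2, -2; outcome (Loc5, W), payoffs (2, 8).
South Co. gets 8 moving first and 9 moving second, so South Co. prefers to move second.

second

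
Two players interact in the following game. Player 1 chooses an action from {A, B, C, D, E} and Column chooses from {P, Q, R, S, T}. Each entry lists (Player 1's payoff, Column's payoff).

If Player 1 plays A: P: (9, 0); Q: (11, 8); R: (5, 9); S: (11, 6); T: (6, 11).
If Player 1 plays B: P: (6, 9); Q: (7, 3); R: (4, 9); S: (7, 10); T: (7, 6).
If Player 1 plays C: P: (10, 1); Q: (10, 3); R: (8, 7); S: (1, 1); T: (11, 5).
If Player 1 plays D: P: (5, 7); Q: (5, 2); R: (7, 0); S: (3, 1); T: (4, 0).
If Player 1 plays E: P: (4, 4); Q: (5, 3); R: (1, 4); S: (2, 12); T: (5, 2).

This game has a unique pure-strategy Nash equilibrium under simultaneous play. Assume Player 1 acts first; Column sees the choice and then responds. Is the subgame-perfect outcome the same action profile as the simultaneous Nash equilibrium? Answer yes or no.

Solve by backward induction (Player 1 leads).
- A → Column plays T (best of 0, 8, 9, 6, 11); Player 1 gets 6.
- B → Column plays S (best of 9, 3, 9, 10, 6); Player 1 gets 7.
- C → Column plays R (best of 1, 3, 7, 1, 5); Player 1 gets 8.
- D → Column plays P (best of 7, 2, 0, 1, 0); Player 1 gets 5.
- E → Column plays S (best of 4, 3, 4, 12, 2); Player 1 gets 2.
Player 1's induced payoffs are 6, 7, 8, 5, 2, so Player 1 commits to C. Subgame-perfect outcome: (C, R) with payoffs (8, 7).
For the simultaneous game, intersect best replies.
Player 1's best replies: P→C; Q→A; R→C; S→A; T→C.
Column's best replies: A→T; B→S; C→R; D→P; E→S.
The unique mutual best reply is (C, R), giving (8, 7).
Sequential outcome (C, R) coincides with the Nash profile (C, R).

yes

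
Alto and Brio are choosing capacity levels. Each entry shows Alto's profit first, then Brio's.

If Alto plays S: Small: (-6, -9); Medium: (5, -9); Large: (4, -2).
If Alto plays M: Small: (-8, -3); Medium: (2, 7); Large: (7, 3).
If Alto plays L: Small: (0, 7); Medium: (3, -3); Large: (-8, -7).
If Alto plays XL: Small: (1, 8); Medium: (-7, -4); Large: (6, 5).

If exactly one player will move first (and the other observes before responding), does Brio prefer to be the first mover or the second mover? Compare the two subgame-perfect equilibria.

If Alto leads: Brio's best replies are S→Large, M→Medium, L→Small, XL→Small; Alto's induced payoffs 4, 2, 0, 1; outcome (S, Large), payoffs (4, -2).
If Brio leads: Alto's best replies are Small→XL, Medium→S, Large→M; Brio's induced payoffs 8, -9, 3; outcome (XL, Small), payoffs (1, 8).
Brio gets 8 moving first and -2 moving second, so Brio prefers to move first.

first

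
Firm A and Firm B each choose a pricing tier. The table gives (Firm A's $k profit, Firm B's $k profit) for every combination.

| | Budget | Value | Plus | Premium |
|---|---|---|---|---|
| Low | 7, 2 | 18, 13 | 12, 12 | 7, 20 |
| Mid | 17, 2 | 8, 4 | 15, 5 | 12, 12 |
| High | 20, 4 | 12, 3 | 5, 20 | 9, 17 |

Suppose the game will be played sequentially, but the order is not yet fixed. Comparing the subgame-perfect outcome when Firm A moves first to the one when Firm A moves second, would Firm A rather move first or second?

If Firm A leads: Firm B's best replies are Low→Premium, Mid→Premium, High→Plus; Firm A's induced payoffs 7, 12, 5; outcome (Mid, Premium), payoffs (12, 12).
If Firm B leads: Firm A's best replies are Budget→High, Value→Low, Plus→Mid, Premium→Mid; Firm B's induced payoffs 4, 13, 5, 12; outcome (Low, Value), payoffs (18, 13).
Firm A gets 12 moving first and 18 moving second, so Firm A prefers to move second.

second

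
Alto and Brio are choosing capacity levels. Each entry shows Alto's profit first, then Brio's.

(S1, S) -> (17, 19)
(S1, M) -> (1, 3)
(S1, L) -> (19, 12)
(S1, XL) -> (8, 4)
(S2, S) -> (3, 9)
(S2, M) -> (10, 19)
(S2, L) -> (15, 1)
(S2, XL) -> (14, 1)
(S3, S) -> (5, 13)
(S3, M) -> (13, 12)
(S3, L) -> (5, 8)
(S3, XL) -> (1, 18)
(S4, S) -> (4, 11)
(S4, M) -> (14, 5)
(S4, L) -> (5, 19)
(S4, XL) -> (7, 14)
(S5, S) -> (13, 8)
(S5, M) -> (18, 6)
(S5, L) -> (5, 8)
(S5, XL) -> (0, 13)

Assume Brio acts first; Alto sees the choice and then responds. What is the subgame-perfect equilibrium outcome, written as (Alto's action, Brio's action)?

Alto best-responds to each possible Brio move:
- S: Alto compares 17, 3, 5, 4, 13 and picks S1; Brio would get 19.
- M: Alto compares 1, 10, 13, 14, 18 and picks S5; Brio would get 6.
- L: Alto compares 19, 15, 5, 5, 5 and picks S1; Brio would get 12.
- XL: Alto compares 8, 14, 1, 7, 0 and picks S2; Brio would get 1.
Brio's induced payoffs are 19, 6, 12, 1, so Brio commits to S. Subgame-perfect outcome: (S1, S) with payoffs (17, 19).

(S1, S)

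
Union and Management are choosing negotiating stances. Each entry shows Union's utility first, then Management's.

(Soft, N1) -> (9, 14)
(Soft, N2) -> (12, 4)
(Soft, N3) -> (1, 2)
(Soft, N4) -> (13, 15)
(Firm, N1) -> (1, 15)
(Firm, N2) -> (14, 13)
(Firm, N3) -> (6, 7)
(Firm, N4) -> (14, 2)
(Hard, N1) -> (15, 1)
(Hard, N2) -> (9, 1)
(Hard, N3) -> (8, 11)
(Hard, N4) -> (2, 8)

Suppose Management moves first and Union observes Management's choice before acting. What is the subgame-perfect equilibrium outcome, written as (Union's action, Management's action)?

Union best-responds to each possible Management move:
- N1: Union compares 9, 1, 15 and picks Hard; Management would get 1.
- N2: Union compares 12, 14, 9 and picks Firm; Management would get 13.
- N3: Union compares 1, 6, 8 and picks Hard; Management would get 11.
- N4: Union compares 13, 14, 2 and picks Firm; Management would get 2.
Maximizing over 1, 13, 11, 2, Management chooses N2. Subgame-perfect outcome: (Firm, N2) with payoffs (14, 13).

(Firm, N2)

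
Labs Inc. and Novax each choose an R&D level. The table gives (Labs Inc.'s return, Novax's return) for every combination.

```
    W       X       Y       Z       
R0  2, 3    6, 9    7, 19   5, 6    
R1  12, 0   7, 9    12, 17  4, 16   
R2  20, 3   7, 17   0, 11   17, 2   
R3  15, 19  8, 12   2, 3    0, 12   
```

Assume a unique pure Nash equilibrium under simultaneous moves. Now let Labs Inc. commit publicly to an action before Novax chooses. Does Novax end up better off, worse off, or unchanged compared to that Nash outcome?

better off

Backward induction with Labs Inc. moving first.
- R0: Novax compares 3, 9, 19, 6 and picks Y; Labs Inc. would get 7.
- R1: Novax compares 0, 9, 17, 16 and picks Y; Labs Inc. would get 12.
- R2: Novax compares 3, 17, 11, 2 and picks X; Labs Inc. would get 7.
- R3: Novax compares 19, 12, 3, 12 and picks W; Labs Inc. would get 15.
Among 7, 12, 7, 15, the best is 15 at R3. Subgame-perfect outcome: (R3, W) with payoffs (15, 19).
Under simultaneous play:
Labs Inc.'s best replies: W→R2; X→R3; Y→R1; Z→R2.
Novax's best replies: R0→Y; R1→Y; R2→X; R3→W.
Only (R1, Y) has each player best-responding; Nash payoffs (12, 17).
Novax earns 19 sequentially versus 17 at the Nash outcome: better off.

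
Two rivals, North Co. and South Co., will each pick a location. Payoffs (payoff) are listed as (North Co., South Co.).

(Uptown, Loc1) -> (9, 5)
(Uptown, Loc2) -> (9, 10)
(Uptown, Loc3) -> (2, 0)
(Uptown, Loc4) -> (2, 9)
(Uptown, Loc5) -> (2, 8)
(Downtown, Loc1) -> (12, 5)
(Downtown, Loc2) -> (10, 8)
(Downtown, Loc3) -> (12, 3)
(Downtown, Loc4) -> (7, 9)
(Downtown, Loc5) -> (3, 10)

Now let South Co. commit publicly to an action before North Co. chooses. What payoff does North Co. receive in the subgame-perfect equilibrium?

Work backward from North Co.'s decision.
- Loc1 → North Co. plays Downtown (best of 9, 12); South Co. gets 5.
- Loc2 → North Co. plays Downtown (best of 9, 10); South Co. gets 8.
- Loc3 → North Co. plays Downtown (best of 2, 12); South Co. gets 3.
- Loc4 → North Co. plays Downtown (best of 2, 7); South Co. gets 9.
- Loc5 → North Co. plays Downtown (best of 2, 3); South Co. gets 10.
South Co.'s induced payoffs are 5, 8, 3, 9, 10, so South Co. commits to Loc5. Subgame-perfect outcome: (Downtown, Loc5) with payoffs (3, 10).

3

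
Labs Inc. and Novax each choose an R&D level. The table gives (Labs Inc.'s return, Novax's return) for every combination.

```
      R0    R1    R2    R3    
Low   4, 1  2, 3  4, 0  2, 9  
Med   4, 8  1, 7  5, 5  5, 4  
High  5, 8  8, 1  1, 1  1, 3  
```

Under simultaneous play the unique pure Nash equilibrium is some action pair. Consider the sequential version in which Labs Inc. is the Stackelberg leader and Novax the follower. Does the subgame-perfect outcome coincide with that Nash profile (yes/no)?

yes

Solve by backward induction (Labs Inc. leads).
- Low: BR = R3, leader payoff 2.
- Med: BR = R0, leader payoff 4.
- High: BR = R0, leader payoff 5.
Among 2, 4, 5, the best is 5 at High. Subgame-perfect outcome: (High, R0) with payoffs (5, 8).
Under simultaneous play:
Labs Inc.'s best replies: R0→High; R1→High; R2→Med; R3→Med.
Novax's best replies: Low→R3; Med→R0; High→R0.
Only (High, R0) has each player best-responding; Nash payoffs (5, 8).
Sequential outcome (High, R0) coincides with the Nash profile (High, R0).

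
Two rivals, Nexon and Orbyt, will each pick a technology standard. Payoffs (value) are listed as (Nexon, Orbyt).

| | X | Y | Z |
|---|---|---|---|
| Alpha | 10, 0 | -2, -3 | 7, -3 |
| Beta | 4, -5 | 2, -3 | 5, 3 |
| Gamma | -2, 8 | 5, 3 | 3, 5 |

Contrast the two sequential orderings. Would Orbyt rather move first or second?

If Nexon leads: Orbyt's best replies are Alpha→X, Beta→Z, Gamma→X; Nexon's induced payoffs 10, 5, -2; outcome (Alpha, X), payoffs (10, 0).
If Orbyt leads: Nexon's best replies are X→Alpha, Y→Gamma, Z→Alpha; Orbyt's induced payoffs 0, 3, -3; outcome (Gamma, Y), payoffs (5, 3).
Orbyt gets 3 moving first and 0 moving second, so Orbyt prefers to move first.

first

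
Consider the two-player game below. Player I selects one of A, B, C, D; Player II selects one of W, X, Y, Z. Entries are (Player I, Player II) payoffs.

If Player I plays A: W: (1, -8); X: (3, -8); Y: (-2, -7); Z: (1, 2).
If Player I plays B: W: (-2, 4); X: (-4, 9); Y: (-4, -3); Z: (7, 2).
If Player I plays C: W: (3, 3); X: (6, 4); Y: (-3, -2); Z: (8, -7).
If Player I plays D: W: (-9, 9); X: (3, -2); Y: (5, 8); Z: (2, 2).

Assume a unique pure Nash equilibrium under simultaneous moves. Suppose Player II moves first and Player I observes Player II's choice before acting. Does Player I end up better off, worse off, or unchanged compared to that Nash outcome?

Player I best-responds to each possible Player II move:
- W: Player I compares 1, -2, 3, -9 and picks C; Player II would get 3.
- X: Player I compares 3, -4, 6, 3 and picks C; Player II would get 4.
- Y: Player I compares -2, -4, -3, 5 and picks D; Player II would get 8.
- Z: Player I compares 1, 7, 8, 2 and picks C; Player II would get -7.
Maximizing over 3, 4, 8, -7, Player II chooses Y. Subgame-perfect outcome: (D, Y) with payoffs (5, 8).
For the simultaneous game, intersect best replies.
Player I's best replies: W→C; X→C; Y→D; Z→C.
Player II's best replies: A→Z; B→X; C→X; D→W.
Only (C, X) has each player best-responding; Nash payoffs (6, 4).
Player I earns 5 sequentially versus 6 at the Nash outcome: worse off.

worse off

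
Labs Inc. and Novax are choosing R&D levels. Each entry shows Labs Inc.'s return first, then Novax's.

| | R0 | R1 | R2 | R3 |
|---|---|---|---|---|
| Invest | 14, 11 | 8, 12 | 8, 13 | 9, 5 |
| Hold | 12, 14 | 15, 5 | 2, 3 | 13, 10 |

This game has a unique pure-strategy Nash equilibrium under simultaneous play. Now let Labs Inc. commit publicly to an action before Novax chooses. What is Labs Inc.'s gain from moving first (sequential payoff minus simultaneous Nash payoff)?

4

Work backward from Novax's decision.
- Invest: BR = R2, leader payoff 8.
- Hold: BR = R0, leader payoff 12.
Maximizing over 8, 12, Labs Inc. chooses Hold. Subgame-perfect outcome: (Hold, R0) with payoffs (12, 14).
Under simultaneous play:
Labs Inc.'s best replies: R0→Invest; R1→Hold; R2→Invest; R3→Hold.
Novax's best replies: Invest→R2; Hold→R0.
Only (Invest, R2) has each player best-responding; Nash payoffs (8, 13).
Labs Inc.'s commitment gain: 12 − 8 = 4.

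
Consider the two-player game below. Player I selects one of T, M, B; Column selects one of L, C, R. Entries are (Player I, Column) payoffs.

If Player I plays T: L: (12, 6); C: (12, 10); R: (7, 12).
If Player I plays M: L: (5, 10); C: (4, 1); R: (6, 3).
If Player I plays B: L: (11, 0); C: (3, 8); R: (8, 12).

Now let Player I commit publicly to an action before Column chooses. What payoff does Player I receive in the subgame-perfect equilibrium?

8

Backward induction with Player I moving first.
- T: BR = R, leader payoff 7.
- M: BR = L, leader payoff 5.
- B: BR = R, leader payoff 8.
Player I's induced payoffs are 7, 5, 8, so Player I commits to B. Subgame-perfect outcome: (B, R) with payoffs (8, 12).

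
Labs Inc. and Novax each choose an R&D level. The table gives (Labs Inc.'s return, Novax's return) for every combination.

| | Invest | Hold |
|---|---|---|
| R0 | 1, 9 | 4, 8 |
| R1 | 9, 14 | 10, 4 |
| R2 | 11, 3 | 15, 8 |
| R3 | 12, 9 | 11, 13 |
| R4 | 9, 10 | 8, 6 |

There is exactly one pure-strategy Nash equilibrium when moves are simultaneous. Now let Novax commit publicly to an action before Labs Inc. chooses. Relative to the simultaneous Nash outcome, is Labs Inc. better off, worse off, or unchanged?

worse off

Solve by backward induction (Novax leads).
- Invest: Labs Inc. compares 1, 9, 11, 12, 9 and picks R3; Novax would get 9.
- Hold: Labs Inc. compares 4, 10, 15, 11, 8 and picks R2; Novax would get 8.
Maximizing over 9, 8, Novax chooses Invest. Subgame-perfect outcome: (R3, Invest) with payoffs (12, 9).
Now find the simultaneous Nash equilibrium.
Labs Inc.'s best replies: Invest→R3; Hold→R2.
Novax's best replies: R0→Invest; R1→Invest; R2→Hold; R3→Hold; R4→Invest.
The unique mutual best reply is (R2, Hold), giving (15, 8).
Labs Inc. earns 12 sequentially versus 15 at the Nash outcome: worse off.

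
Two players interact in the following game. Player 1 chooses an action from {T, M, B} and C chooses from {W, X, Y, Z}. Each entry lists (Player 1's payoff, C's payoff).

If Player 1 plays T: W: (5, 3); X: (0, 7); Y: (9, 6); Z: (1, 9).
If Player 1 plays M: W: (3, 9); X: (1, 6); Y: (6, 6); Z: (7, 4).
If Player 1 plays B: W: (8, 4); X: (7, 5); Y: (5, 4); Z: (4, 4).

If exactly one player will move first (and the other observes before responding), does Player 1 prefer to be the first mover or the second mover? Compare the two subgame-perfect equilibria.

second

If Player 1 leads: C's best replies are T→Z, M→W, B→X; Player 1's induced payoffs 1, 3, 7; outcome (B, X), payoffs (7, 5).
If C leads: Player 1's best replies are W→B, X→B, Y→T, Z→M; C's induced payoffs 4, 5, 6, 4; outcome (T, Y), payoffs (9, 6).
Player 1 gets 7 moving first and 9 moving second, so Player 1 prefers to move second.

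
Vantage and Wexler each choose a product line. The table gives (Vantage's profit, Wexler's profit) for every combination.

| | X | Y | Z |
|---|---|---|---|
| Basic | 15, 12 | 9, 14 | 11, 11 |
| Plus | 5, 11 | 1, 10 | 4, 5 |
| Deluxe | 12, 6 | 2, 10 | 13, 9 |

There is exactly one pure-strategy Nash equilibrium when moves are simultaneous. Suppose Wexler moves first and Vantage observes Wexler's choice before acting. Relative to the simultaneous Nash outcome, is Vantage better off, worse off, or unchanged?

Work backward from Vantage's decision.
- X: BR = Basic, leader payoff 12.
- Y: BR = Basic, leader payoff 14.
- Z: BR = Deluxe, leader payoff 9.
Wexler's induced payoffs are 12, 14, 9, so Wexler commits to Y. Subgame-perfect outcome: (Basic, Y) with payoffs (9, 14).
Now find the simultaneous Nash equilibrium.
Vantage's best replies: X→Basic; Y→Basic; Z→Deluxe.
Wexler's best replies: Basic→Y; Plus→X; Deluxe→Y.
The unique mutual best reply is (Basic, Y), giving (9, 14).
Vantage earns 9 sequentially versus 9 at the Nash outcome: unchanged.

unchanged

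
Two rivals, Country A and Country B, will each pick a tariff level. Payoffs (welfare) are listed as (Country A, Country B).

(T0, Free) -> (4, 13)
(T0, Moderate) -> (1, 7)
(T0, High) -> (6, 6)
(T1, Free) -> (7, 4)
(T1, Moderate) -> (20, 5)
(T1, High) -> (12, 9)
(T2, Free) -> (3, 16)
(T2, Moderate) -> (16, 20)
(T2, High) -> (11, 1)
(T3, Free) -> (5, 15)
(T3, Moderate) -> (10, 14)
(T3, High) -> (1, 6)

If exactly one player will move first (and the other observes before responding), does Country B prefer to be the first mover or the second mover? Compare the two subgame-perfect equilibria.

If Country A leads: Country B's best replies are T0→Free, T1→High, T2→Moderate, T3→Free; Country A's induced payoffs 4, 12, 16, 5; outcome (T2, Moderate), payoffs (16, 20).
If Country B leads: Country A's best replies are Free→T1, Moderate→T1, High→T1; Country B's induced payoffs 4, 5, 9; outcome (T1, High), payoffs (12, 9).
Country B gets 9 moving first and 20 moving second, so Country B prefers to move second.

second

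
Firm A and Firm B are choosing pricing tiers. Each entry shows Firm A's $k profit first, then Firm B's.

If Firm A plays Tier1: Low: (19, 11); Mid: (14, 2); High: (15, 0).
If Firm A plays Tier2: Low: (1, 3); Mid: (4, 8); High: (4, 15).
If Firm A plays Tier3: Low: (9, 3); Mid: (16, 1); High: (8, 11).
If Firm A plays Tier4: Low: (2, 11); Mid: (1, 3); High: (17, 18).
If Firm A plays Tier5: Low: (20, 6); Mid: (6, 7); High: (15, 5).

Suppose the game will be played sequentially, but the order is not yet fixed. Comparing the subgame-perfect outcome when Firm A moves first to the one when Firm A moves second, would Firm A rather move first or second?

If Firm A leads: Firm B's best replies are Tier1→Low, Tier2→High, Tier3→High, Tier4→High, Tier5→Mid; Firm A's induced payoffs 19, 4, 8, 17, 6; outcome (Tier1, Low), payoffs (19, 11).
If Firm B leads: Firm A's best replies are Low→Tier5, Mid→Tier3, High→Tier4; Firm B's induced payoffs 6, 1, 18; outcome (Tier4, High), payoffs (17, 18).
Firm A gets 19 moving first and 17 moving second, so Firm A prefers to move first.

first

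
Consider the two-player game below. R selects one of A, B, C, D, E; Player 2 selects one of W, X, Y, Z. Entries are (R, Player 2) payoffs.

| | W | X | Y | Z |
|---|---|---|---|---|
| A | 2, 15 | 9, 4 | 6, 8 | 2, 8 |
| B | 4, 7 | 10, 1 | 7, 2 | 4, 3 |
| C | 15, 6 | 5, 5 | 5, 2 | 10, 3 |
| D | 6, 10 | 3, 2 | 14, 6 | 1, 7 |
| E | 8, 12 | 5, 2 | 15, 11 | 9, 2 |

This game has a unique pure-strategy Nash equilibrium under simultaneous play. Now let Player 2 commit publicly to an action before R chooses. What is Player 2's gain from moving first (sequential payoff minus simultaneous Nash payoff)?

5

Solve by backward induction (Player 2 leads).
- W: BR = C, leader payoff 6.
- X: BR = B, leader payoff 1.
- Y: BR = E, leader payoff 11.
- Z: BR = C, leader payoff 3.
Among 6, 1, 11, 3, the best is 11 at Y. Subgame-perfect outcome: (E, Y) with payoffs (15, 11).
Under simultaneous play:
R's best replies: W→C; X→B; Y→E; Z→C.
Player 2's best replies: A→W; B→W; C→W; D→W; E→W.
The unique mutual best reply is (C, W), giving (15, 6).
Player 2's commitment gain: 11 − 6 = 5.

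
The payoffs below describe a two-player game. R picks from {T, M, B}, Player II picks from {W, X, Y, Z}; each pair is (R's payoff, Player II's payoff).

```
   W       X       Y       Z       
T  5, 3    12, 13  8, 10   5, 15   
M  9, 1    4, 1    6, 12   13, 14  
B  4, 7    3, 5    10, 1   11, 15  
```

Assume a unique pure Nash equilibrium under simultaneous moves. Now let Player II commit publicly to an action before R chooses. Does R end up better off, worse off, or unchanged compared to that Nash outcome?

Work backward from R's decision.
- W: BR = M, leader payoff 1.
- X: BR = T, leader payoff 13.
- Y: BR = B, leader payoff 1.
- Z: BR = M, leader payoff 14.
Maximizing over 1, 13, 1, 14, Player II chooses Z. Subgame-perfect outcome: (M, Z) with payoffs (13, 14).
For the simultaneous game, intersect best replies.
R's best replies: W→M; X→T; Y→B; Z→M.
Player II's best replies: T→Z; M→Z; B→Z.
The unique mutual best reply is (M, Z), giving (13, 14).
R earns 13 sequentially versus 13 at the Nash outcome: unchanged.

unchanged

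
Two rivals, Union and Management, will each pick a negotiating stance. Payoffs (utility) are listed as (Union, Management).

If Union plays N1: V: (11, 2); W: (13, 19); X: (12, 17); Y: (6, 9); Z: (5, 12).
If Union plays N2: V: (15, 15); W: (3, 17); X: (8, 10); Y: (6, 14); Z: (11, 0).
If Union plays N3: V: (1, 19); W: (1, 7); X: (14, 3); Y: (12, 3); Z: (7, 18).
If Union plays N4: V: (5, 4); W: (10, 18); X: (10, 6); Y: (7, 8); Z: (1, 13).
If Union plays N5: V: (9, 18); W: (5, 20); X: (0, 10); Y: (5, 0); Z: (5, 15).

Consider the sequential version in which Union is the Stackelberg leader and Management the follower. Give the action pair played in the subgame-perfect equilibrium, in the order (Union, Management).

(N1, W)

Solve by backward induction (Union leads).
- N1: Management compares 2, 19, 17, 9, 12 and picks W; Union would get 13.
- N2: Management compares 15, 17, 10, 14, 0 and picks W; Union would get 3.
- N3: Management compares 19, 7, 3, 3, 18 and picks V; Union would get 1.
- N4: Management compares 4, 18, 6, 8, 13 and picks W; Union would get 10.
- N5: Management compares 18, 20, 10, 0, 15 and picks W; Union would get 5.
Union's induced payoffs are 13, 3, 1, 10, 5, so Union commits to N1. Subgame-perfect outcome: (N1, W) with payoffs (13, 19).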